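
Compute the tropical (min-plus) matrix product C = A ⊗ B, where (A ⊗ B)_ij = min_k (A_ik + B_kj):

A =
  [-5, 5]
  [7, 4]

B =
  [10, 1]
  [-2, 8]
A ⊗ B =
  [3, -4]
  [2, 8]

Apply the min-plus product entry-by-entry:
  C[0][0] = min over k of (A[0][0] + B[0][0] = -5 + 10 = 5, A[0][1] + B[1][0] = 5 + -2 = 3) = 3 (attained at k = 1)
  C[0][1] = min over k of (A[0][0] + B[0][1] = -5 + 1 = -4, A[0][1] + B[1][1] = 5 + 8 = 13) = -4 (attained at k = 0)
  C[1][0] = min over k of (A[1][0] + B[0][0] = 7 + 10 = 17, A[1][1] + B[1][0] = 4 + -2 = 2) = 2 (attained at k = 1)
  C[1][1] = min over k of (A[1][0] + B[0][1] = 7 + 1 = 8, A[1][1] + B[1][1] = 4 + 8 = 12) = 8 (attained at k = 0)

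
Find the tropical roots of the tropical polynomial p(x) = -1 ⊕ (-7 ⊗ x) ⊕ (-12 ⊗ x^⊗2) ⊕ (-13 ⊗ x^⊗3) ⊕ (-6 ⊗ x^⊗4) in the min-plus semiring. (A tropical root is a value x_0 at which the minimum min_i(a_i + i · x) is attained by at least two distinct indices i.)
Roots: {-7, 1, 5, 6}

Each tropical root is a break point of the lower envelope of the lines y = a_i + i · x (there are 5 lines, with slopes 0, 1, ..., 4). Only the lines that attain the minimum somewhere contribute to roots; other lines are dominated. Here the surviving (envelope) indices are i = 4, i = 3, i = 2, i = 1, i = 0.
Intersections between consecutive envelope lines give the roots: for adjacent envelope indices i < j the intersection is x = (a_i − a_j) / (j − i). Reading off the sorted break points: {-7, 1, 5, 6}.
Verification: at each break x_0, at least two indices attain the minimum of min_i(a_i + i · x_0).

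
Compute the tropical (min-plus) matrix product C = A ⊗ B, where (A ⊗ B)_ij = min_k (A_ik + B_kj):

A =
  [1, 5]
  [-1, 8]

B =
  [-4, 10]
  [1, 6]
A ⊗ B =
  [-3, 11]
  [-5, 9]

Apply the min-plus product entry-by-entry:
  C[0][0] = min over k of (A[0][0] + B[0][0] = 1 + -4 = -3, A[0][1] + B[1][0] = 5 + 1 = 6) = -3 (attained at k = 0)
  C[0][1] = min over k of (A[0][0] + B[0][1] = 1 + 10 = 11, A[0][1] + B[1][1] = 5 + 6 = 11) = 11 (attained at k = 0)
  C[1][0] = min over k of (A[1][0] + B[0][0] = -1 + -4 = -5, A[1][1] + B[1][0] = 8 + 1 = 9) = -5 (attained at k = 0)
  C[1][1] = min over k of (A[1][0] + B[0][1] = -1 + 10 = 9, A[1][1] + B[1][1] = 8 + 6 = 14) = 9 (attained at k = 0)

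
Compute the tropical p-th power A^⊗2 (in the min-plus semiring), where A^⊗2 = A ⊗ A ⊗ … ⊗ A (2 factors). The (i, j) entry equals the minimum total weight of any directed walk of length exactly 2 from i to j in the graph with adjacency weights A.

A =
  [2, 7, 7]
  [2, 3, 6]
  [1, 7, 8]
A^⊗2 =
  [4, 9, 9]
  [4, 6, 9]
  [3, 8, 8]

Each entry (A^⊗2)_ij equals the minimum over all length-2 walks i = v_0 → v_1 → … → v_2 = j of Σ_t A[v_t][v_{t+1}]. For example, for (i, j) = (0, 2) we minimise over 3 possible intermediate vertex sequences; the minimum is 9, attained along the walk 0 → 0 → 2.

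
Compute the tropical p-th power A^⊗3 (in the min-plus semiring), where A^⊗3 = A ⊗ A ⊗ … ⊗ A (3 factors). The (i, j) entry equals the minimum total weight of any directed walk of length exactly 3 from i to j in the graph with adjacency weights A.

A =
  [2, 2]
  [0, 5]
A^⊗3 =
  [4, 4]
  [2, 4]

Each entry (A^⊗3)_ij equals the minimum over all length-3 walks i = v_0 → v_1 → … → v_3 = j of Σ_t A[v_t][v_{t+1}]. For example, for (i, j) = (0, 1) we minimise over 4 possible intermediate vertex sequences; the minimum is 4, attained along the walk 0 → 1 → 0 → 1.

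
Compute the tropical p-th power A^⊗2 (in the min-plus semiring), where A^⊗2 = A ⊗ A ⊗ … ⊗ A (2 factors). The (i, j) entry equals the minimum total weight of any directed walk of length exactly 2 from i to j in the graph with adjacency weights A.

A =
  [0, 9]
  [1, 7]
A^⊗2 =
  [0, 9]
  [1, 10]

Each entry (A^⊗2)_ij equals the minimum over all length-2 walks i = v_0 → v_1 → … → v_2 = j of Σ_t A[v_t][v_{t+1}]. For example, for (i, j) = (0, 1) we minimise over 2 possible intermediate vertex sequences; the minimum is 9, attained along the walk 0 → 0 → 1.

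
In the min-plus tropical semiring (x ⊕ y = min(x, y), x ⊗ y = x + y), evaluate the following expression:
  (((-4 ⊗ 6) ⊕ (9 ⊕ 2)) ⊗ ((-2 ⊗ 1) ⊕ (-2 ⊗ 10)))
(((-4 ⊗ 6) ⊕ (9 ⊕ 2)) ⊗ ((-2 ⊗ 1) ⊕ (-2 ⊗ 10))) = 1

Expand innermost to outermost. Recall ⊕ takes the minimum of its arguments and ⊗ takes their sum. Working out the expression (((-4 ⊗ 6) ⊕ (9 ⊕ 2)) ⊗ ((-2 ⊗ 1) ⊕ (-2 ⊗ 10))) gives 1.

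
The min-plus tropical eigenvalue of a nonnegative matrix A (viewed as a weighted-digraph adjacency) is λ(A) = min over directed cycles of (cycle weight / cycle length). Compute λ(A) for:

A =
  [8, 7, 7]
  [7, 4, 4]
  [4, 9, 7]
λ(A) = 4

Enumerate directed cycles and compute their means (weight / length). Sample:
  cycle 0 → 0: weight = 8, length = 1, mean = 8/1 ≈ 8.000
  cycle 1 → 1: weight = 4, length = 1, mean = 4/1 ≈ 4.000
  cycle 2 → 2: weight = 7, length = 1, mean = 7/1 ≈ 7.000
  cycle 0 → 1 → 0: weight = 14, length = 2, mean = 14/2 ≈ 7.000
  cycle 0 → 2 → 0: weight = 11, length = 2, mean = 11/2 ≈ 5.500
  cycle 1 → 0 → 1: weight = 14, length = 2, mean = 14/2 ≈ 7.000
Minimum mean = 4.000, attained e.g. along the cycle 1 → 1 with weight 4 and length 1. So λ(A) = 4/1 = 4.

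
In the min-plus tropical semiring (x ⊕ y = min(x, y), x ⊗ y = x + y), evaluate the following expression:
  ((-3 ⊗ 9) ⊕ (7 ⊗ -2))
((-3 ⊗ 9) ⊕ (7 ⊗ -2)) = 5

Expand innermost to outermost. Recall ⊕ takes the minimum of its arguments and ⊗ takes their sum. Working out the expression ((-3 ⊗ 9) ⊕ (7 ⊗ -2)) gives 5.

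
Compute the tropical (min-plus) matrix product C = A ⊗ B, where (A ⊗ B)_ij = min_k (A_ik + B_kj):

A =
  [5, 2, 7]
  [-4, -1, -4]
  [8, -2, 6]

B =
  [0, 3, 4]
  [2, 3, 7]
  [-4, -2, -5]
A ⊗ B =
  [3, 5, 2]
  [-8, -6, -9]
  [0, 1, 1]

Apply the min-plus product entry-by-entry:
  C[0][0] = min over k of (A[0][0] + B[0][0] = 5 + 0 = 5, A[0][1] + B[1][0] = 2 + 2 = 4, A[0][2] + B[2][0] = 7 + -4 = 3) = 3 (attained at k = 2)
  C[0][1] = min over k of (A[0][0] + B[0][1] = 5 + 3 = 8, A[0][1] + B[1][1] = 2 + 3 = 5, A[0][2] + B[2][1] = 7 + -2 = 5) = 5 (attained at k = 1)
  C[0][2] = min over k of (A[0][0] + B[0][2] = 5 + 4 = 9, A[0][1] + B[1][2] = 2 + 7 = 9, A[0][2] + B[2][2] = 7 + -5 = 2) = 2 (attained at k = 2)
  C[1][0] = min over k of (A[1][0] + B[0][0] = -4 + 0 = -4, A[1][1] + B[1][0] = -1 + 2 = 1, A[1][2] + B[2][0] = -4 + -4 = -8) = -8 (attained at k = 2)
  C[1][1] = min over k of (A[1][0] + B[0][1] = -4 + 3 = -1, A[1][1] + B[1][1] = -1 + 3 = 2, A[1][2] + B[2][1] = -4 + -2 = -6) = -6 (attained at k = 2)
  C[1][2] = min over k of (A[1][0] + B[0][2] = -4 + 4 = 0, A[1][1] + B[1][2] = -1 + 7 = 6, A[1][2] + B[2][2] = -4 + -5 = -9) = -9 (attained at k = 2)
  C[2][0] = min over k of (A[2][0] + B[0][0] = 8 + 0 = 8, A[2][1] + B[1][0] = -2 + 2 = 0, A[2][2] + B[2][0] = 6 + -4 = 2) = 0 (attained at k = 1)
  C[2][1] = min over k of (A[2][0] + B[0][1] = 8 + 3 = 11, A[2][1] + B[1][1] = -2 + 3 = 1, A[2][2] + B[2][1] = 6 + -2 = 4) = 1 (attained at k = 1)
  C[2][2] = min over k of (A[2][0] + B[0][2] = 8 + 4 = 12, A[2][1] + B[1][2] = -2 + 7 = 5, A[2][2] + B[2][2] = 6 + -5 = 1) = 1 (attained at k = 2)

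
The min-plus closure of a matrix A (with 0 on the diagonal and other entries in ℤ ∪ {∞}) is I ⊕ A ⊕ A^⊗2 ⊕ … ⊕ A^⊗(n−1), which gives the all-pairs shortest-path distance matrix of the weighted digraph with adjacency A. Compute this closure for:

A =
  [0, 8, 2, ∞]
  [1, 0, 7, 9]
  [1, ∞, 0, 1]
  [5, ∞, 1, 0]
Closure =
  [0, 8, 2, 3]
  [1, 0, 3, 4]
  [1, 9, 0, 1]
  [2, 10, 1, 0]

This is the Floyd-Warshall all-pairs shortest-path computation. For each intermediate vertex k = 0, 1, …, 3, update dist[i][j] ← min(dist[i][j], dist[i][k] + dist[k][j]). The final matrix gives, for each (i, j), the minimum total weight of any directed path from i to j (possibly empty when i = j).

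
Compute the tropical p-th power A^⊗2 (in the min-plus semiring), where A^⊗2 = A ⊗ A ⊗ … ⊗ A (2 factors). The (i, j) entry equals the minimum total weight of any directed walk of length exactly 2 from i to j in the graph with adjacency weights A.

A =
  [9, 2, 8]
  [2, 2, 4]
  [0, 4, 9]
A^⊗2 =
  [4, 4, 6]
  [4, 4, 6]
  [6, 2, 8]

Each entry (A^⊗2)_ij equals the minimum over all length-2 walks i = v_0 → v_1 → … → v_2 = j of Σ_t A[v_t][v_{t+1}]. For example, for (i, j) = (0, 2) we minimise over 3 possible intermediate vertex sequences; the minimum is 6, attained along the walk 0 → 1 → 2.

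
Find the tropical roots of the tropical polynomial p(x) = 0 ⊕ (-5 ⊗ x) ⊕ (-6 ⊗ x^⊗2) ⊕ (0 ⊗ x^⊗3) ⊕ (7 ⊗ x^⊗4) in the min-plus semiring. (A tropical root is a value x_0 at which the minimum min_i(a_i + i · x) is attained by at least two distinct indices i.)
Roots: {-7, -6, 1, 5}

Each tropical root is a break point of the lower envelope of the lines y = a_i + i · x (there are 5 lines, with slopes 0, 1, ..., 4). Only the lines that attain the minimum somewhere contribute to roots; other lines are dominated. Here the surviving (envelope) indices are i = 4, i = 3, i = 2, i = 1, i = 0.
Intersections between consecutive envelope lines give the roots: for adjacent envelope indices i < j the intersection is x = (a_i − a_j) / (j − i). Reading off the sorted break points: {-7, -6, 1, 5}.
Verification: at each break x_0, at least two indices attain the minimum of min_i(a_i + i · x_0).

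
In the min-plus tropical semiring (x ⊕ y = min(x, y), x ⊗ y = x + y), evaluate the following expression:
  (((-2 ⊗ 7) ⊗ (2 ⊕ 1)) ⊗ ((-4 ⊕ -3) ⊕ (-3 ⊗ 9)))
(((-2 ⊗ 7) ⊗ (2 ⊕ 1)) ⊗ ((-4 ⊕ -3) ⊕ (-3 ⊗ 9))) = 2

Expand innermost to outermost. Recall ⊕ takes the minimum of its arguments and ⊗ takes their sum. Working out the expression (((-2 ⊗ 7) ⊗ (2 ⊕ 1)) ⊗ ((-4 ⊕ -3) ⊕ (-3 ⊗ 9))) gives 2.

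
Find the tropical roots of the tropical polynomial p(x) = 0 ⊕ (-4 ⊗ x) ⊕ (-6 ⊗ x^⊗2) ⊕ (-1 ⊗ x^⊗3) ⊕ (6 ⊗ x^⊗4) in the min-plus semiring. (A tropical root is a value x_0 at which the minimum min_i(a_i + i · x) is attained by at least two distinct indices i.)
Roots: {-7, -5, 2, 4}

Each tropical root is a break point of the lower envelope of the lines y = a_i + i · x (there are 5 lines, with slopes 0, 1, ..., 4). Only the lines that attain the minimum somewhere contribute to roots; other lines are dominated. Here the surviving (envelope) indices are i = 4, i = 3, i = 2, i = 1, i = 0.
Intersections between consecutive envelope lines give the roots: for adjacent envelope indices i < j the intersection is x = (a_i − a_j) / (j − i). Reading off the sorted break points: {-7, -5, 2, 4}.
Verification: at each break x_0, at least two indices attain the minimum of min_i(a_i + i · x_0).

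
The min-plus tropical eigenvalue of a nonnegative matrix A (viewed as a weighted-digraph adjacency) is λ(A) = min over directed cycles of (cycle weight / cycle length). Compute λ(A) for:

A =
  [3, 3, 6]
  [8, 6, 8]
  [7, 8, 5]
λ(A) = 3

Enumerate directed cycles and compute their means (weight / length). Sample:
  cycle 0 → 0: weight = 3, length = 1, mean = 3/1 ≈ 3.000
  cycle 1 → 1: weight = 6, length = 1, mean = 6/1 ≈ 6.000
  cycle 2 → 2: weight = 5, length = 1, mean = 5/1 ≈ 5.000
  cycle 0 → 1 → 0: weight = 11, length = 2, mean = 11/2 ≈ 5.500
  cycle 0 → 2 → 0: weight = 13, length = 2, mean = 13/2 ≈ 6.500
  cycle 1 → 0 → 1: weight = 11, length = 2, mean = 11/2 ≈ 5.500
Minimum mean = 3.000, attained e.g. along the cycle 0 → 0 with weight 3 and length 1. So λ(A) = 3/1 = 3.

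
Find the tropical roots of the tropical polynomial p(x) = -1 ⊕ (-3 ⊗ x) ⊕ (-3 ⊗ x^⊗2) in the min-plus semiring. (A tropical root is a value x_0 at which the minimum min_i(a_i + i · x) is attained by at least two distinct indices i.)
Roots: {0, 2}

Each tropical root is a break point of the lower envelope of the lines y = a_i + i · x (there are 3 lines, with slopes 0, 1, ..., 2). Only the lines that attain the minimum somewhere contribute to roots; other lines are dominated. Here the surviving (envelope) indices are i = 2, i = 1, i = 0.
Intersections between consecutive envelope lines give the roots: for adjacent envelope indices i < j the intersection is x = (a_i − a_j) / (j − i). Reading off the sorted break points: {0, 2}.
Verification: at each break x_0, at least two indices attain the minimum of min_i(a_i + i · x_0).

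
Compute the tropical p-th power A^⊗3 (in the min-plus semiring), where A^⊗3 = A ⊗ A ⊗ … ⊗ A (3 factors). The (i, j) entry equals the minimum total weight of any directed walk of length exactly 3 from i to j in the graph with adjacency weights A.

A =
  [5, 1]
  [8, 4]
A^⊗3 =
  [13, 9]
  [16, 12]

Each entry (A^⊗3)_ij equals the minimum over all length-3 walks i = v_0 → v_1 → … → v_3 = j of Σ_t A[v_t][v_{t+1}]. For example, for (i, j) = (0, 1) we minimise over 4 possible intermediate vertex sequences; the minimum is 9, attained along the walk 0 → 1 → 1 → 1.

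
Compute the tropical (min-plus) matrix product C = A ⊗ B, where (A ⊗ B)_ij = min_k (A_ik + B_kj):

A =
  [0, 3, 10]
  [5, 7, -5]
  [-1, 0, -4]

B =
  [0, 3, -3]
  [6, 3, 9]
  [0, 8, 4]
A ⊗ B =
  [0, 3, -3]
  [-5, 3, -1]
  [-4, 2, -4]

Apply the min-plus product entry-by-entry:
  C[0][0] = min over k of (A[0][0] + B[0][0] = 0 + 0 = 0, A[0][1] + B[1][0] = 3 + 6 = 9, A[0][2] + B[2][0] = 10 + 0 = 10) = 0 (attained at k = 0)
  C[0][1] = min over k of (A[0][0] + B[0][1] = 0 + 3 = 3, A[0][1] + B[1][1] = 3 + 3 = 6, A[0][2] + B[2][1] = 10 + 8 = 18) = 3 (attained at k = 0)
  C[0][2] = min over k of (A[0][0] + B[0][2] = 0 + -3 = -3, A[0][1] + B[1][2] = 3 + 9 = 12, A[0][2] + B[2][2] = 10 + 4 = 14) = -3 (attained at k = 0)
  C[1][0] = min over k of (A[1][0] + B[0][0] = 5 + 0 = 5, A[1][1] + B[1][0] = 7 + 6 = 13, A[1][2] + B[2][0] = -5 + 0 = -5) = -5 (attained at k = 2)
  C[1][1] = min over k of (A[1][0] + B[0][1] = 5 + 3 = 8, A[1][1] + B[1][1] = 7 + 3 = 10, A[1][2] + B[2][1] = -5 + 8 = 3) = 3 (attained at k = 2)
  C[1][2] = min over k of (A[1][0] + B[0][2] = 5 + -3 = 2, A[1][1] + B[1][2] = 7 + 9 = 16, A[1][2] + B[2][2] = -5 + 4 = -1) = -1 (attained at k = 2)
  C[2][0] = min over k of (A[2][0] + B[0][0] = -1 + 0 = -1, A[2][1] + B[1][0] = 0 + 6 = 6, A[2][2] + B[2][0] = -4 + 0 = -4) = -4 (attained at k = 2)
  C[2][1] = min over k of (A[2][0] + B[0][1] = -1 + 3 = 2, A[2][1] + B[1][1] = 0 + 3 = 3, A[2][2] + B[2][1] = -4 + 8 = 4) = 2 (attained at k = 0)
  C[2][2] = min over k of (A[2][0] + B[0][2] = -1 + -3 = -4, A[2][1] + B[1][2] = 0 + 9 = 9, A[2][2] + B[2][2] = -4 + 4 = 0) = -4 (attained at k = 0)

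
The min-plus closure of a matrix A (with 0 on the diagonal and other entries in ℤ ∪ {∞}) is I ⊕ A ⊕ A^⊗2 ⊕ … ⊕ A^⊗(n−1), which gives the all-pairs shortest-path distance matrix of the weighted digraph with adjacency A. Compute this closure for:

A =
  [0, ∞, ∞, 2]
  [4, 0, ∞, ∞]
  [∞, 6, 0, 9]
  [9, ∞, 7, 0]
Closure =
  [0, 15, 9, 2]
  [4, 0, 13, 6]
  [10, 6, 0, 9]
  [9, 13, 7, 0]

This is the Floyd-Warshall all-pairs shortest-path computation. For each intermediate vertex k = 0, 1, …, 3, update dist[i][j] ← min(dist[i][j], dist[i][k] + dist[k][j]). The final matrix gives, for each (i, j), the minimum total weight of any directed path from i to j (possibly empty when i = j).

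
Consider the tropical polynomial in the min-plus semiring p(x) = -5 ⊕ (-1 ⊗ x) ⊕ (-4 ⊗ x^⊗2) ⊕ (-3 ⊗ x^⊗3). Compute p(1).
p(1) = -5

A tropical monomial a ⊗ x^⊗i evaluates to a + i · x. Evaluating each term at x = 1:
  Term 0 contributes -5 + 0 · 1 = -5
  Term 1 contributes -1 + 1 · 1 = 0
  Term 2 contributes -4 + 2 · 1 = -2
  Term 3 contributes -3 + 3 · 1 = 0
p(1) = ⊕ of these = min[-5, 0, -2, 0] = -5.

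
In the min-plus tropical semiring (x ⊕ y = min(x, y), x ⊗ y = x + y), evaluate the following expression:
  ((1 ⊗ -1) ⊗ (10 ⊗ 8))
((1 ⊗ -1) ⊗ (10 ⊗ 8)) = 18

Expand innermost to outermost. Recall ⊕ takes the minimum of its arguments and ⊗ takes their sum. Working out the expression ((1 ⊗ -1) ⊗ (10 ⊗ 8)) gives 18.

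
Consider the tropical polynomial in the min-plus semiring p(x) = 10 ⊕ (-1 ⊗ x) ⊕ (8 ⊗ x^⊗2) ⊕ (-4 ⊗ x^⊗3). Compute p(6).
p(6) = 5

A tropical monomial a ⊗ x^⊗i evaluates to a + i · x. Evaluating each term at x = 6:
  Term 0 contributes 10 + 0 · 6 = 10
  Term 1 contributes -1 + 1 · 6 = 5
  Term 2 contributes 8 + 2 · 6 = 20
  Term 3 contributes -4 + 3 · 6 = 14
p(6) = ⊕ of these = min[10, 5, 20, 14] = 5.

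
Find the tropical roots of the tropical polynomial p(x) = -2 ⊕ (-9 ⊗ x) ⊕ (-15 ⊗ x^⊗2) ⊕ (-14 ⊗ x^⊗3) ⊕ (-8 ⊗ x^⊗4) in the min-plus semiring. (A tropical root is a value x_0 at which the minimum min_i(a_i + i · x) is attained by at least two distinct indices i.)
Roots: {-6, -1, 6, 7}

Each tropical root is a break point of the lower envelope of the lines y = a_i + i · x (there are 5 lines, with slopes 0, 1, ..., 4). Only the lines that attain the minimum somewhere contribute to roots; other lines are dominated. Here the surviving (envelope) indices are i = 4, i = 3, i = 2, i = 1, i = 0.
Intersections between consecutive envelope lines give the roots: for adjacent envelope indices i < j the intersection is x = (a_i − a_j) / (j − i). Reading off the sorted break points: {-6, -1, 6, 7}.
Verification: at each break x_0, at least two indices attain the minimum of min_i(a_i + i · x_0).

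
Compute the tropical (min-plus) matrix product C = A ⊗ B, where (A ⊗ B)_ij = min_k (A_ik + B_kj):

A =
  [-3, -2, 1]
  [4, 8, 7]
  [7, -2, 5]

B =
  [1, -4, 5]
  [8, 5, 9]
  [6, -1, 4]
A ⊗ B =
  [-2, -7, 2]
  [5, 0, 9]
  [6, 3, 7]

Apply the min-plus product entry-by-entry:
  C[0][0] = min over k of (A[0][0] + B[0][0] = -3 + 1 = -2, A[0][1] + B[1][0] = -2 + 8 = 6, A[0][2] + B[2][0] = 1 + 6 = 7) = -2 (attained at k = 0)
  C[0][1] = min over k of (A[0][0] + B[0][1] = -3 + -4 = -7, A[0][1] + B[1][1] = -2 + 5 = 3, A[0][2] + B[2][1] = 1 + -1 = 0) = -7 (attained at k = 0)
  C[0][2] = min over k of (A[0][0] + B[0][2] = -3 + 5 = 2, A[0][1] + B[1][2] = -2 + 9 = 7, A[0][2] + B[2][2] = 1 + 4 = 5) = 2 (attained at k = 0)
  C[1][0] = min over k of (A[1][0] + B[0][0] = 4 + 1 = 5, A[1][1] + B[1][0] = 8 + 8 = 16, A[1][2] + B[2][0] = 7 + 6 = 13) = 5 (attained at k = 0)
  C[1][1] = min over k of (A[1][0] + B[0][1] = 4 + -4 = 0, A[1][1] + B[1][1] = 8 + 5 = 13, A[1][2] + B[2][1] = 7 + -1 = 6) = 0 (attained at k = 0)
  C[1][2] = min over k of (A[1][0] + B[0][2] = 4 + 5 = 9, A[1][1] + B[1][2] = 8 + 9 = 17, A[1][2] + B[2][2] = 7 + 4 = 11) = 9 (attained at k = 0)
  C[2][0] = min over k of (A[2][0] + B[0][0] = 7 + 1 = 8, A[2][1] + B[1][0] = -2 + 8 = 6, A[2][2] + B[2][0] = 5 + 6 = 11) = 6 (attained at k = 1)
  C[2][1] = min over k of (A[2][0] + B[0][1] = 7 + -4 = 3, A[2][1] + B[1][1] = -2 + 5 = 3, A[2][2] + B[2][1] = 5 + -1 = 4) = 3 (attained at k = 0)
  C[2][2] = min over k of (A[2][0] + B[0][2] = 7 + 5 = 12, A[2][1] + B[1][2] = -2 + 9 = 7, A[2][2] + B[2][2] = 5 + 4 = 9) = 7 (attained at k = 1)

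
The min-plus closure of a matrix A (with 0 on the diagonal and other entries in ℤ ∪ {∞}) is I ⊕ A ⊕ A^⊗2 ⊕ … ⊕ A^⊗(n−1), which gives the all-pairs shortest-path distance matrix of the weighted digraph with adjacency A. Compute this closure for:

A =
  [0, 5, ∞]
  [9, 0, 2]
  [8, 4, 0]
Closure =
  [0, 5, 7]
  [9, 0, 2]
  [8, 4, 0]

This is the Floyd-Warshall all-pairs shortest-path computation. For each intermediate vertex k = 0, 1, …, 2, update dist[i][j] ← min(dist[i][j], dist[i][k] + dist[k][j]). The final matrix gives, for each (i, j), the minimum total weight of any directed path from i to j (possibly empty when i = j).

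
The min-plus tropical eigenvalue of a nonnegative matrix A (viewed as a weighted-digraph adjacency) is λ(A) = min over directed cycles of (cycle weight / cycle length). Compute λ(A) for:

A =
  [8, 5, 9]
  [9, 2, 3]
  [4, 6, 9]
λ(A) = 2

Enumerate directed cycles and compute their means (weight / length). Sample:
  cycle 0 → 0: weight = 8, length = 1, mean = 8/1 ≈ 8.000
  cycle 1 → 1: weight = 2, length = 1, mean = 2/1 ≈ 2.000
  cycle 2 → 2: weight = 9, length = 1, mean = 9/1 ≈ 9.000
  cycle 0 → 1 → 0: weight = 14, length = 2, mean = 14/2 ≈ 7.000
  cycle 0 → 2 → 0: weight = 13, length = 2, mean = 13/2 ≈ 6.500
  cycle 1 → 0 → 1: weight = 14, length = 2, mean = 14/2 ≈ 7.000
Minimum mean = 2.000, attained e.g. along the cycle 1 → 1 with weight 2 and length 1. So λ(A) = 2/1 = 2.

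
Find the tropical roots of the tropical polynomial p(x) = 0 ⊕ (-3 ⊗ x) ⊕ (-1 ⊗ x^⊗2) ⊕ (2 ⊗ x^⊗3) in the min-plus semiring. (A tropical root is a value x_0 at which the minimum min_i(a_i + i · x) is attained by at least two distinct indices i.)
Roots: {-3, -2, 3}

Each tropical root is a break point of the lower envelope of the lines y = a_i + i · x (there are 4 lines, with slopes 0, 1, ..., 3). Only the lines that attain the minimum somewhere contribute to roots; other lines are dominated. Here the surviving (envelope) indices are i = 3, i = 2, i = 1, i = 0.
Intersections between consecutive envelope lines give the roots: for adjacent envelope indices i < j the intersection is x = (a_i − a_j) / (j − i). Reading off the sorted break points: {-3, -2, 3}.
Verification: at each break x_0, at least two indices attain the minimum of min_i(a_i + i · x_0).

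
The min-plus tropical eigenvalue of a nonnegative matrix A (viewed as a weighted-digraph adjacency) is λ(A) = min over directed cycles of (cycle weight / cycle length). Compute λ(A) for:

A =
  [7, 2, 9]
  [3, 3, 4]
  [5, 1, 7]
λ(A) = 5/2

Enumerate directed cycles and compute their means (weight / length). Sample:
  cycle 0 → 0: weight = 7, length = 1, mean = 7/1 ≈ 7.000
  cycle 1 → 1: weight = 3, length = 1, mean = 3/1 ≈ 3.000
  cycle 2 → 2: weight = 7, length = 1, mean = 7/1 ≈ 7.000
  cycle 0 → 1 → 0: weight = 5, length = 2, mean = 5/2 ≈ 2.500
  cycle 0 → 2 → 0: weight = 14, length = 2, mean = 14/2 ≈ 7.000
  cycle 1 → 0 → 1: weight = 5, length = 2, mean = 5/2 ≈ 2.500
Minimum mean = 2.500, attained e.g. along the cycle 0 → 1 → 0 with weight 5 and length 2. So λ(A) = 5/2 = 5/2.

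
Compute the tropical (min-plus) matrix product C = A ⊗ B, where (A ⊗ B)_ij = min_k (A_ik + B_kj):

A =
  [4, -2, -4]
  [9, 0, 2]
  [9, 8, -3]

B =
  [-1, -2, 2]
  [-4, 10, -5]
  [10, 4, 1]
A ⊗ B =
  [-6, 0, -7]
  [-4, 6, -5]
  [4, 1, -2]

Apply the min-plus product entry-by-entry:
  C[0][0] = min over k of (A[0][0] + B[0][0] = 4 + -1 = 3, A[0][1] + B[1][0] = -2 + -4 = -6, A[0][2] + B[2][0] = -4 + 10 = 6) = -6 (attained at k = 1)
  C[0][1] = min over k of (A[0][0] + B[0][1] = 4 + -2 = 2, A[0][1] + B[1][1] = -2 + 10 = 8, A[0][2] + B[2][1] = -4 + 4 = 0) = 0 (attained at k = 2)
  C[0][2] = min over k of (A[0][0] + B[0][2] = 4 + 2 = 6, A[0][1] + B[1][2] = -2 + -5 = -7, A[0][2] + B[2][2] = -4 + 1 = -3) = -7 (attained at k = 1)
  C[1][0] = min over k of (A[1][0] + B[0][0] = 9 + -1 = 8, A[1][1] + B[1][0] = 0 + -4 = -4, A[1][2] + B[2][0] = 2 + 10 = 12) = -4 (attained at k = 1)
  C[1][1] = min over k of (A[1][0] + B[0][1] = 9 + -2 = 7, A[1][1] + B[1][1] = 0 + 10 = 10, A[1][2] + B[2][1] = 2 + 4 = 6) = 6 (attained at k = 2)
  C[1][2] = min over k of (A[1][0] + B[0][2] = 9 + 2 = 11, A[1][1] + B[1][2] = 0 + -5 = -5, A[1][2] + B[2][2] = 2 + 1 = 3) = -5 (attained at k = 1)
  C[2][0] = min over k of (A[2][0] + B[0][0] = 9 + -1 = 8, A[2][1] + B[1][0] = 8 + -4 = 4, A[2][2] + B[2][0] = -3 + 10 = 7) = 4 (attained at k = 1)
  C[2][1] = min over k of (A[2][0] + B[0][1] = 9 + -2 = 7, A[2][1] + B[1][1] = 8 + 10 = 18, A[2][2] + B[2][1] = -3 + 4 = 1) = 1 (attained at k = 2)
  C[2][2] = min over k of (A[2][0] + B[0][2] = 9 + 2 = 11, A[2][1] + B[1][2] = 8 + -5 = 3, A[2][2] + B[2][2] = -3 + 1 = -2) = -2 (attained at k = 2)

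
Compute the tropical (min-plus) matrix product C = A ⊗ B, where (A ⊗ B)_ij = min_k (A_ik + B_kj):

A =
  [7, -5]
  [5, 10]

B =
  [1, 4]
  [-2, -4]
A ⊗ B =
  [-7, -9]
  [6, 6]

Apply the min-plus product entry-by-entry:
  C[0][0] = min over k of (A[0][0] + B[0][0] = 7 + 1 = 8, A[0][1] + B[1][0] = -5 + -2 = -7) = -7 (attained at k = 1)
  C[0][1] = min over k of (A[0][0] + B[0][1] = 7 + 4 = 11, A[0][1] + B[1][1] = -5 + -4 = -9) = -9 (attained at k = 1)
  C[1][0] = min over k of (A[1][0] + B[0][0] = 5 + 1 = 6, A[1][1] + B[1][0] = 10 + -2 = 8) = 6 (attained at k = 0)
  C[1][1] = min over k of (A[1][0] + B[0][1] = 5 + 4 = 9, A[1][1] + B[1][1] = 10 + -4 = 6) = 6 (attained at k = 1)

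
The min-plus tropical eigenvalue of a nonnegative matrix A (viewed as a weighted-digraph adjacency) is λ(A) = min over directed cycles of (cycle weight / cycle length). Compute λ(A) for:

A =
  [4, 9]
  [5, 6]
λ(A) = 4

Enumerate directed cycles and compute their means (weight / length). Sample:
  cycle 0 → 0: weight = 4, length = 1, mean = 4/1 ≈ 4.000
  cycle 1 → 1: weight = 6, length = 1, mean = 6/1 ≈ 6.000
  cycle 0 → 1 → 0: weight = 14, length = 2, mean = 14/2 ≈ 7.000
  cycle 1 → 0 → 1: weight = 14, length = 2, mean = 14/2 ≈ 7.000
Minimum mean = 4.000, attained e.g. along the cycle 0 → 0 with weight 4 and length 1. So λ(A) = 4/1 = 4.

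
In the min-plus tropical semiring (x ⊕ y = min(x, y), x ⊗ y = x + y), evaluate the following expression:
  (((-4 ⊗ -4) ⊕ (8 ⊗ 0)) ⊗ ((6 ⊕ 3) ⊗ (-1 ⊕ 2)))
(((-4 ⊗ -4) ⊕ (8 ⊗ 0)) ⊗ ((6 ⊕ 3) ⊗ (-1 ⊕ 2))) = -6

Expand innermost to outermost. Recall ⊕ takes the minimum of its arguments and ⊗ takes their sum. Working out the expression (((-4 ⊗ -4) ⊕ (8 ⊗ 0)) ⊗ ((6 ⊕ 3) ⊗ (-1 ⊕ 2))) gives -6.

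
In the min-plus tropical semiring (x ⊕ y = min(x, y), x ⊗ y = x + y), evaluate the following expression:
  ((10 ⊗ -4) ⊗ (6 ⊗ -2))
((10 ⊗ -4) ⊗ (6 ⊗ -2)) = 10

Expand innermost to outermost. Recall ⊕ takes the minimum of its arguments and ⊗ takes their sum. Working out the expression ((10 ⊗ -4) ⊗ (6 ⊗ -2)) gives 10.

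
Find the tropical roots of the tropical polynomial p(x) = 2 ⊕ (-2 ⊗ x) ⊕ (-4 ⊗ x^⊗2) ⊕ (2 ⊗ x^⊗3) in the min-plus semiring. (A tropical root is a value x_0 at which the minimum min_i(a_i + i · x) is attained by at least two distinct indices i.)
Roots: {-6, 2, 4}

Each tropical root is a break point of the lower envelope of the lines y = a_i + i · x (there are 4 lines, with slopes 0, 1, ..., 3). Only the lines that attain the minimum somewhere contribute to roots; other lines are dominated. Here the surviving (envelope) indices are i = 3, i = 2, i = 1, i = 0.
Intersections between consecutive envelope lines give the roots: for adjacent envelope indices i < j the intersection is x = (a_i − a_j) / (j − i). Reading off the sorted break points: {-6, 2, 4}.
Verification: at each break x_0, at least two indices attain the minimum of min_i(a_i + i · x_0).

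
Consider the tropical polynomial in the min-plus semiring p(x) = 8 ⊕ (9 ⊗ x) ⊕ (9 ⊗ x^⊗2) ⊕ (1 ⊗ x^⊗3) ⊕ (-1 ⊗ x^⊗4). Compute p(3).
p(3) = 8

A tropical monomial a ⊗ x^⊗i evaluates to a + i · x. Evaluating each term at x = 3:
  Term 0 contributes 8 + 0 · 3 = 8
  Term 1 contributes 9 + 1 · 3 = 12
  Term 2 contributes 9 + 2 · 3 = 15
  Term 3 contributes 1 + 3 · 3 = 10
  Term 4 contributes -1 + 4 · 3 = 11
p(3) = ⊕ of these = min[8, 12, 15, 10, 11] = 8.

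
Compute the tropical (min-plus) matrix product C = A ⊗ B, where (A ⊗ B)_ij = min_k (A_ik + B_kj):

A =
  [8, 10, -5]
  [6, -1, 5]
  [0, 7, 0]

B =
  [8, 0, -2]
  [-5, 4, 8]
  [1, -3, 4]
A ⊗ B =
  [-4, -8, -1]
  [-6, 2, 4]
  [1, -3, -2]

Apply the min-plus product entry-by-entry:
  C[0][0] = min over k of (A[0][0] + B[0][0] = 8 + 8 = 16, A[0][1] + B[1][0] = 10 + -5 = 5, A[0][2] + B[2][0] = -5 + 1 = -4) = -4 (attained at k = 2)
  C[0][1] = min over k of (A[0][0] + B[0][1] = 8 + 0 = 8, A[0][1] + B[1][1] = 10 + 4 = 14, A[0][2] + B[2][1] = -5 + -3 = -8) = -8 (attained at k = 2)
  C[0][2] = min over k of (A[0][0] + B[0][2] = 8 + -2 = 6, A[0][1] + B[1][2] = 10 + 8 = 18, A[0][2] + B[2][2] = -5 + 4 = -1) = -1 (attained at k = 2)
  C[1][0] = min over k of (A[1][0] + B[0][0] = 6 + 8 = 14, A[1][1] + B[1][0] = -1 + -5 = -6, A[1][2] + B[2][0] = 5 + 1 = 6) = -6 (attained at k = 1)
  C[1][1] = min over k of (A[1][0] + B[0][1] = 6 + 0 = 6, A[1][1] + B[1][1] = -1 + 4 = 3, A[1][2] + B[2][1] = 5 + -3 = 2) = 2 (attained at k = 2)
  C[1][2] = min over k of (A[1][0] + B[0][2] = 6 + -2 = 4, A[1][1] + B[1][2] = -1 + 8 = 7, A[1][2] + B[2][2] = 5 + 4 = 9) = 4 (attained at k = 0)
  C[2][0] = min over k of (A[2][0] + B[0][0] = 0 + 8 = 8, A[2][1] + B[1][0] = 7 + -5 = 2, A[2][2] + B[2][0] = 0 + 1 = 1) = 1 (attained at k = 2)
  C[2][1] = min over k of (A[2][0] + B[0][1] = 0 + 0 = 0, A[2][1] + B[1][1] = 7 + 4 = 11, A[2][2] + B[2][1] = 0 + -3 = -3) = -3 (attained at k = 2)
  C[2][2] = min over k of (A[2][0] + B[0][2] = 0 + -2 = -2, A[2][1] + B[1][2] = 7 + 8 = 15, A[2][2] + B[2][2] = 0 + 4 = 4) = -2 (attained at k = 0)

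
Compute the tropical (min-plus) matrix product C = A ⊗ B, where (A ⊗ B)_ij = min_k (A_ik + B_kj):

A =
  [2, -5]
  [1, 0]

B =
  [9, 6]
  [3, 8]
A ⊗ B =
  [-2, 3]
  [3, 7]

Apply the min-plus product entry-by-entry:
  C[0][0] = min over k of (A[0][0] + B[0][0] = 2 + 9 = 11, A[0][1] + B[1][0] = -5 + 3 = -2) = -2 (attained at k = 1)
  C[0][1] = min over k of (A[0][0] + B[0][1] = 2 + 6 = 8, A[0][1] + B[1][1] = -5 + 8 = 3) = 3 (attained at k = 1)
  C[1][0] = min over k of (A[1][0] + B[0][0] = 1 + 9 = 10, A[1][1] + B[1][0] = 0 + 3 = 3) = 3 (attained at k = 1)
  C[1][1] = min over k of (A[1][0] + B[0][1] = 1 + 6 = 7, A[1][1] + B[1][1] = 0 + 8 = 8) = 7 (attained at k = 0)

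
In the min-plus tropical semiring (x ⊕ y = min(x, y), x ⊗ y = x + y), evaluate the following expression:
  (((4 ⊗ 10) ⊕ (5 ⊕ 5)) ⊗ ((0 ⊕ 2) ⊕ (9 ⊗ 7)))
(((4 ⊗ 10) ⊕ (5 ⊕ 5)) ⊗ ((0 ⊕ 2) ⊕ (9 ⊗ 7))) = 5

Expand innermost to outermost. Recall ⊕ takes the minimum of its arguments and ⊗ takes their sum. Working out the expression (((4 ⊗ 10) ⊕ (5 ⊕ 5)) ⊗ ((0 ⊕ 2) ⊕ (9 ⊗ 7))) gives 5.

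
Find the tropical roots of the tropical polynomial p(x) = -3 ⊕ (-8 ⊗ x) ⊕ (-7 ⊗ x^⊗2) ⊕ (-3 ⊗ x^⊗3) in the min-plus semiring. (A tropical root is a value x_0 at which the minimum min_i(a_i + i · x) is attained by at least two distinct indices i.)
Roots: {-4, -1, 5}

Each tropical root is a break point of the lower envelope of the lines y = a_i + i · x (there are 4 lines, with slopes 0, 1, ..., 3). Only the lines that attain the minimum somewhere contribute to roots; other lines are dominated. Here the surviving (envelope) indices are i = 3, i = 2, i = 1, i = 0.
Intersections between consecutive envelope lines give the roots: for adjacent envelope indices i < j the intersection is x = (a_i − a_j) / (j − i). Reading off the sorted break points: {-4, -1, 5}.
Verification: at each break x_0, at least two indices attain the minimum of min_i(a_i + i · x_0).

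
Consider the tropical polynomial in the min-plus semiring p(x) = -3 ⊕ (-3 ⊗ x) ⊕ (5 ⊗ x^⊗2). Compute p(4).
p(4) = -3

A tropical monomial a ⊗ x^⊗i evaluates to a + i · x. Evaluating each term at x = 4:
  Term 0 contributes -3 + 0 · 4 = -3
  Term 1 contributes -3 + 1 · 4 = 1
  Term 2 contributes 5 + 2 · 4 = 13
p(4) = ⊕ of these = min[-3, 1, 13] = -3.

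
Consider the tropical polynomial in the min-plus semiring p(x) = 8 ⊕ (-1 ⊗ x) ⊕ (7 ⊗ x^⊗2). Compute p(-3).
p(-3) = -4

A tropical monomial a ⊗ x^⊗i evaluates to a + i · x. Evaluating each term at x = -3:
  Term 0 contributes 8 + 0 · -3 = 8
  Term 1 contributes -1 + 1 · -3 = -4
  Term 2 contributes 7 + 2 · -3 = 1
p(-3) = ⊕ of these = min[8, -4, 1] = -4.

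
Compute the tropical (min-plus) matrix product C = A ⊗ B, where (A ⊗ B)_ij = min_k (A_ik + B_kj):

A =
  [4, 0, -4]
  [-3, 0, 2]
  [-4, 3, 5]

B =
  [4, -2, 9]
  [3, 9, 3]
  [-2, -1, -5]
A ⊗ B =
  [-6, -5, -9]
  [0, -5, -3]
  [0, -6, 0]

Apply the min-plus product entry-by-entry:
  C[0][0] = min over k of (A[0][0] + B[0][0] = 4 + 4 = 8, A[0][1] + B[1][0] = 0 + 3 = 3, A[0][2] + B[2][0] = -4 + -2 = -6) = -6 (attained at k = 2)
  C[0][1] = min over k of (A[0][0] + B[0][1] = 4 + -2 = 2, A[0][1] + B[1][1] = 0 + 9 = 9, A[0][2] + B[2][1] = -4 + -1 = -5) = -5 (attained at k = 2)
  C[0][2] = min over k of (A[0][0] + B[0][2] = 4 + 9 = 13, A[0][1] + B[1][2] = 0 + 3 = 3, A[0][2] + B[2][2] = -4 + -5 = -9) = -9 (attained at k = 2)
  C[1][0] = min over k of (A[1][0] + B[0][0] = -3 + 4 = 1, A[1][1] + B[1][0] = 0 + 3 = 3, A[1][2] + B[2][0] = 2 + -2 = 0) = 0 (attained at k = 2)
  C[1][1] = min over k of (A[1][0] + B[0][1] = -3 + -2 = -5, A[1][1] + B[1][1] = 0 + 9 = 9, A[1][2] + B[2][1] = 2 + -1 = 1) = -5 (attained at k = 0)
  C[1][2] = min over k of (A[1][0] + B[0][2] = -3 + 9 = 6, A[1][1] + B[1][2] = 0 + 3 = 3, A[1][2] + B[2][2] = 2 + -5 = -3) = -3 (attained at k = 2)
  C[2][0] = min over k of (A[2][0] + B[0][0] = -4 + 4 = 0, A[2][1] + B[1][0] = 3 + 3 = 6, A[2][2] + B[2][0] = 5 + -2 = 3) = 0 (attained at k = 0)
  C[2][1] = min over k of (A[2][0] + B[0][1] = -4 + -2 = -6, A[2][1] + B[1][1] = 3 + 9 = 12, A[2][2] + B[2][1] = 5 + -1 = 4) = -6 (attained at k = 0)
  C[2][2] = min over k of (A[2][0] + B[0][2] = -4 + 9 = 5, A[2][1] + B[1][2] = 3 + 3 = 6, A[2][2] + B[2][2] = 5 + -5 = 0) = 0 (attained at k = 2)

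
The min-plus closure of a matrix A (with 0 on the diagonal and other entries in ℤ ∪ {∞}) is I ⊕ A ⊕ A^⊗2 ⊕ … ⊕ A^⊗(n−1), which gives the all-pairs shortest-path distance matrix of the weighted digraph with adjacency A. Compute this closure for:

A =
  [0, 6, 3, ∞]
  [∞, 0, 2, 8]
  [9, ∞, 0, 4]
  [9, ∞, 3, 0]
Closure =
  [0, 6, 3, 7]
  [11, 0, 2, 6]
  [9, 15, 0, 4]
  [9, 15, 3, 0]

This is the Floyd-Warshall all-pairs shortest-path computation. For each intermediate vertex k = 0, 1, …, 3, update dist[i][j] ← min(dist[i][j], dist[i][k] + dist[k][j]). The final matrix gives, for each (i, j), the minimum total weight of any directed path from i to j (possibly empty when i = j).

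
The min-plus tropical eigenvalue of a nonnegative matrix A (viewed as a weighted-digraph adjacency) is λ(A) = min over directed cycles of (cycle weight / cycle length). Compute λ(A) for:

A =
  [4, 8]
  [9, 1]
λ(A) = 1

Enumerate directed cycles and compute their means (weight / length). Sample:
  cycle 0 → 0: weight = 4, length = 1, mean = 4/1 ≈ 4.000
  cycle 1 → 1: weight = 1, length = 1, mean = 1/1 ≈ 1.000
  cycle 0 → 1 → 0: weight = 17, length = 2, mean = 17/2 ≈ 8.500
  cycle 1 → 0 → 1: weight = 17, length = 2, mean = 17/2 ≈ 8.500
Minimum mean = 1.000, attained e.g. along the cycle 1 → 1 with weight 1 and length 1. So λ(A) = 1/1 = 1.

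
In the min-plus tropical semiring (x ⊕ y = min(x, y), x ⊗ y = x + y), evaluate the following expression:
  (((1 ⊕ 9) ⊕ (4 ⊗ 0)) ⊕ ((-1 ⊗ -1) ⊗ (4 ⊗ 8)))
(((1 ⊕ 9) ⊕ (4 ⊗ 0)) ⊕ ((-1 ⊗ -1) ⊗ (4 ⊗ 8))) = 1

Expand innermost to outermost. Recall ⊕ takes the minimum of its arguments and ⊗ takes their sum. Working out the expression (((1 ⊕ 9) ⊕ (4 ⊗ 0)) ⊕ ((-1 ⊗ -1) ⊗ (4 ⊗ 8))) gives 1.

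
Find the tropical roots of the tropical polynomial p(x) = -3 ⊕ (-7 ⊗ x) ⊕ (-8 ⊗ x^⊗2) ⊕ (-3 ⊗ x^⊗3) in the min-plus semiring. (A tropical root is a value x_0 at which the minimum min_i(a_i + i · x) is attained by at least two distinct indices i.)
Roots: {-5, 1, 4}

Each tropical root is a break point of the lower envelope of the lines y = a_i + i · x (there are 4 lines, with slopes 0, 1, ..., 3). Only the lines that attain the minimum somewhere contribute to roots; other lines are dominated. Here the surviving (envelope) indices are i = 3, i = 2, i = 1, i = 0.
Intersections between consecutive envelope lines give the roots: for adjacent envelope indices i < j the intersection is x = (a_i − a_j) / (j − i). Reading off the sorted break points: {-5, 1, 4}.
Verification: at each break x_0, at least two indices attain the minimum of min_i(a_i + i · x_0).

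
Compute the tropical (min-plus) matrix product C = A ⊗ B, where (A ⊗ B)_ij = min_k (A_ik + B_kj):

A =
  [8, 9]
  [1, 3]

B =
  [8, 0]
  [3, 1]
A ⊗ B =
  [12, 8]
  [6, 1]

Apply the min-plus product entry-by-entry:
  C[0][0] = min over k of (A[0][0] + B[0][0] = 8 + 8 = 16, A[0][1] + B[1][0] = 9 + 3 = 12) = 12 (attained at k = 1)
  C[0][1] = min over k of (A[0][0] + B[0][1] = 8 + 0 = 8, A[0][1] + B[1][1] = 9 + 1 = 10) = 8 (attained at k = 0)
  C[1][0] = min over k of (A[1][0] + B[0][0] = 1 + 8 = 9, A[1][1] + B[1][0] = 3 + 3 = 6) = 6 (attained at k = 1)
  C[1][1] = min over k of (A[1][0] + B[0][1] = 1 + 0 = 1, A[1][1] + B[1][1] = 3 + 1 = 4) = 1 (attained at k = 0)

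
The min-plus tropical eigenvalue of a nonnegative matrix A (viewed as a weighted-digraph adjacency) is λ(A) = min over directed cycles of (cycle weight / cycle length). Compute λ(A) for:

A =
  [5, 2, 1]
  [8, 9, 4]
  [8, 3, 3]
λ(A) = 3

Enumerate directed cycles and compute their means (weight / length). Sample:
  cycle 0 → 0: weight = 5, length = 1, mean = 5/1 ≈ 5.000
  cycle 1 → 1: weight = 9, length = 1, mean = 9/1 ≈ 9.000
  cycle 2 → 2: weight = 3, length = 1, mean = 3/1 ≈ 3.000
  cycle 0 → 1 → 0: weight = 10, length = 2, mean = 10/2 ≈ 5.000
  cycle 0 → 2 → 0: weight = 9, length = 2, mean = 9/2 ≈ 4.500
  cycle 1 → 0 → 1: weight = 10, length = 2, mean = 10/2 ≈ 5.000
Minimum mean = 3.000, attained e.g. along the cycle 2 → 2 with weight 3 and length 1. So λ(A) = 3/1 = 3.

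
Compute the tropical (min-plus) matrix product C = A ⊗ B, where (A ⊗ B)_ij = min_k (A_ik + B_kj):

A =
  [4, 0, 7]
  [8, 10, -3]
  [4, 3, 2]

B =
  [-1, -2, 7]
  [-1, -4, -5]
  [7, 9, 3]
A ⊗ B =
  [-1, -4, -5]
  [4, 6, 0]
  [2, -1, -2]

Apply the min-plus product entry-by-entry:
  C[0][0] = min over k of (A[0][0] + B[0][0] = 4 + -1 = 3, A[0][1] + B[1][0] = 0 + -1 = -1, A[0][2] + B[2][0] = 7 + 7 = 14) = -1 (attained at k = 1)
  C[0][1] = min over k of (A[0][0] + B[0][1] = 4 + -2 = 2, A[0][1] + B[1][1] = 0 + -4 = -4, A[0][2] + B[2][1] = 7 + 9 = 16) = -4 (attained at k = 1)
  C[0][2] = min over k of (A[0][0] + B[0][2] = 4 + 7 = 11, A[0][1] + B[1][2] = 0 + -5 = -5, A[0][2] + B[2][2] = 7 + 3 = 10) = -5 (attained at k = 1)
  C[1][0] = min over k of (A[1][0] + B[0][0] = 8 + -1 = 7, A[1][1] + B[1][0] = 10 + -1 = 9, A[1][2] + B[2][0] = -3 + 7 = 4) = 4 (attained at k = 2)
  C[1][1] = min over k of (A[1][0] + B[0][1] = 8 + -2 = 6, A[1][1] + B[1][1] = 10 + -4 = 6, A[1][2] + B[2][1] = -3 + 9 = 6) = 6 (attained at k = 0)
  C[1][2] = min over k of (A[1][0] + B[0][2] = 8 + 7 = 15, A[1][1] + B[1][2] = 10 + -5 = 5, A[1][2] + B[2][2] = -3 + 3 = 0) = 0 (attained at k = 2)
  C[2][0] = min over k of (A[2][0] + B[0][0] = 4 + -1 = 3, A[2][1] + B[1][0] = 3 + -1 = 2, A[2][2] + B[2][0] = 2 + 7 = 9) = 2 (attained at k = 1)
  C[2][1] = min over k of (A[2][0] + B[0][1] = 4 + -2 = 2, A[2][1] + B[1][1] = 3 + -4 = -1, A[2][2] + B[2][1] = 2 + 9 = 11) = -1 (attained at k = 1)
  C[2][2] = min over k of (A[2][0] + B[0][2] = 4 + 7 = 11, A[2][1] + B[1][2] = 3 + -5 = -2, A[2][2] + B[2][2] = 2 + 3 = 5) = -2 (attained at k = 1)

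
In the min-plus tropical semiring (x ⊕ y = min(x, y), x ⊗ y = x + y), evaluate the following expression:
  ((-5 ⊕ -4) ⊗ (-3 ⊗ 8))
((-5 ⊕ -4) ⊗ (-3 ⊗ 8)) = 0

Expand innermost to outermost. Recall ⊕ takes the minimum of its arguments and ⊗ takes their sum. Working out the expression ((-5 ⊕ -4) ⊗ (-3 ⊗ 8)) gives 0.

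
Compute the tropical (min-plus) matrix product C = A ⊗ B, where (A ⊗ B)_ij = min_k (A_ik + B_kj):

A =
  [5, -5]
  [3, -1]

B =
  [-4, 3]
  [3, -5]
A ⊗ B =
  [-2, -10]
  [-1, -6]

Apply the min-plus product entry-by-entry:
  C[0][0] = min over k of (A[0][0] + B[0][0] = 5 + -4 = 1, A[0][1] + B[1][0] = -5 + 3 = -2) = -2 (attained at k = 1)
  C[0][1] = min over k of (A[0][0] + B[0][1] = 5 + 3 = 8, A[0][1] + B[1][1] = -5 + -5 = -10) = -10 (attained at k = 1)
  C[1][0] = min over k of (A[1][0] + B[0][0] = 3 + -4 = -1, A[1][1] + B[1][0] = -1 + 3 = 2) = -1 (attained at k = 0)
  C[1][1] = min over k of (A[1][0] + B[0][1] = 3 + 3 = 6, A[1][1] + B[1][1] = -1 + -5 = -6) = -6 (attained at k = 1)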